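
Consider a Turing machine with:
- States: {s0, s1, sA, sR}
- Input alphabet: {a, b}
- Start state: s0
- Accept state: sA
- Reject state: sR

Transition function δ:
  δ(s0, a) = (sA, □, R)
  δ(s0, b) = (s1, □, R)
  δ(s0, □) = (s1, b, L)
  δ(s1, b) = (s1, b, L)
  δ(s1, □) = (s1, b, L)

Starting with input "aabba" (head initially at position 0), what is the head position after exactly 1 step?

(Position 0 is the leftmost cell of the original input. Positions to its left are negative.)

Execution trace (head position shown):
Step 0: [s0]aabba  (head at position 0)
Step 1: move right → □[sA]abba  (head at position 1)

After 1 step, the head is at position 1.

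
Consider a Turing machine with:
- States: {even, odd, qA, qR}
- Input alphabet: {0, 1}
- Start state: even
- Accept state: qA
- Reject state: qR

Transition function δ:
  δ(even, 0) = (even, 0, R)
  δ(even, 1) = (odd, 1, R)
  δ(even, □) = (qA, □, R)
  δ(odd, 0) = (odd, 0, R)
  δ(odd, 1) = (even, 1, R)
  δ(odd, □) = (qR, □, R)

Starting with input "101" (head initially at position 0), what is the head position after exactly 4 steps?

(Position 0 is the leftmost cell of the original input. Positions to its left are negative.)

Execution trace (head position shown):
Step 0: [even]101  (head at position 0)
Step 1: move right → 1[odd]01  (head at position 1)
Step 2: move right → 10[odd]1  (head at position 2)
Step 3: move right → 101[even]□  (head at position 3)
Step 4: move right → 101□[qA]□  (head at position 4)

After 4 steps, the head is at position 4.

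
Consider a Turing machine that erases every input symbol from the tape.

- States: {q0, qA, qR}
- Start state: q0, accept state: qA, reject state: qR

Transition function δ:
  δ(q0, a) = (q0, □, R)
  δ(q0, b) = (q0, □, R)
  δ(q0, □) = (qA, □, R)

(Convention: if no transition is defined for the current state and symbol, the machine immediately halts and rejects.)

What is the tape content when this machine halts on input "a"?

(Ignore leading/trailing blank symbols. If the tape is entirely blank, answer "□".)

Execution trace:
Initial: [q0]a
Step 1: δ(q0, a) = (q0, □, R) → □[q0]□
Step 2: δ(q0, □) = (qA, □, R) → □□[qA]□

The machine reaches the accept state qA and halts.

Final tape (ignoring leading/trailing blanks): □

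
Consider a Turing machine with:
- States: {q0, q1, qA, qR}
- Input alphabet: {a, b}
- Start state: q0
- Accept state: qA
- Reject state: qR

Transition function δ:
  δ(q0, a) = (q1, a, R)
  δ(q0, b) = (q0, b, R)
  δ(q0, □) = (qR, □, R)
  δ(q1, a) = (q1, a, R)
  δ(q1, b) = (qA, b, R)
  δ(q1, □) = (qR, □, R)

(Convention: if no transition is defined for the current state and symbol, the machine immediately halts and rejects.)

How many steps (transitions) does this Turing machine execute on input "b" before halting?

Execution trace:
Initial: [q0]b
Step 1: δ(q0, b) = (q0, b, R) → b[q0]□
Step 2: δ(q0, □) = (qR, □, R) → b□[qR]□

The machine reaches the reject state qR and halts.

The machine executed 2 steps before halting.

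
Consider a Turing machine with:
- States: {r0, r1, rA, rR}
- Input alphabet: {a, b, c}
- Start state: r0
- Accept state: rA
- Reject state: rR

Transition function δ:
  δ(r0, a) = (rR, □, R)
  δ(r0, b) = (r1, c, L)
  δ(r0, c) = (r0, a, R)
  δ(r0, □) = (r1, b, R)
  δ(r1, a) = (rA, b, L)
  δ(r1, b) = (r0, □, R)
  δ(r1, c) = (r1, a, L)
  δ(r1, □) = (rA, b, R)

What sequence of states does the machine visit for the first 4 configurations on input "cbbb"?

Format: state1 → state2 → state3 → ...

Execution trace:
Initial: [r0]cbbb
Step 1: δ(r0, c) = (r0, a, R) → a[r0]bbb
Step 2: δ(r0, b) = (r1, c, L) → [r1]acbb
Step 3: δ(r1, a) = (rA, b, L) → [rA]□bcbb

The machine reaches the accept state rA and halts.

State sequence: r0 → r0 → r1 → rA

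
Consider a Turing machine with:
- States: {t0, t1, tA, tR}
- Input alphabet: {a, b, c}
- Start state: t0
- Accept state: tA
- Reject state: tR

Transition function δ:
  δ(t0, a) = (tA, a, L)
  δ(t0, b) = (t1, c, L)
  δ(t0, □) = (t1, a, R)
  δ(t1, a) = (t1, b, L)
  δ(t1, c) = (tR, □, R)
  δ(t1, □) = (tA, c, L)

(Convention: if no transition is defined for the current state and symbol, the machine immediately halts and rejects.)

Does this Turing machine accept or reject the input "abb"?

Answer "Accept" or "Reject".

Execution trace:
Initial: [t0]abb
Step 1: δ(t0, a) = (tA, a, L) → [tA]□abb

The machine reaches the accept state tA and halts.

Answer: Accept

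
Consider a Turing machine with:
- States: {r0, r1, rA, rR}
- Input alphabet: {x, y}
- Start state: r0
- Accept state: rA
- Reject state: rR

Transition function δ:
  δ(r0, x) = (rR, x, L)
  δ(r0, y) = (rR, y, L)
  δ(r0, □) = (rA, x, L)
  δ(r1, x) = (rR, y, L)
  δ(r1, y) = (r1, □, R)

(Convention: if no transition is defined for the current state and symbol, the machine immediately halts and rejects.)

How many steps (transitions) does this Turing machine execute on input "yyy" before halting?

Execution trace:
Initial: [r0]yyy
Step 1: δ(r0, y) = (rR, y, L) → [rR]□yyy

The machine reaches the reject state rR and halts.

The machine executed 1 step before halting.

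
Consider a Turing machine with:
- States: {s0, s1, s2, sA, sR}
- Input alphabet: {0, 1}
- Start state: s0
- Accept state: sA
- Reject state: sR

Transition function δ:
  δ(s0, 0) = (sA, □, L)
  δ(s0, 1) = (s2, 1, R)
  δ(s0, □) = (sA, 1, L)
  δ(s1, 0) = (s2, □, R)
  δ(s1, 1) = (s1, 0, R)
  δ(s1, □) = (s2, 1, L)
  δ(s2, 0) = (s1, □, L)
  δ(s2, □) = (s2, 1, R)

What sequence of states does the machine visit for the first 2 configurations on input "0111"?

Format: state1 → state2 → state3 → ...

Execution trace:
Initial: [s0]0111
Step 1: δ(s0, 0) = (sA, □, L) → [sA]□□111

The machine reaches the accept state sA and halts.

State sequence: s0 → sA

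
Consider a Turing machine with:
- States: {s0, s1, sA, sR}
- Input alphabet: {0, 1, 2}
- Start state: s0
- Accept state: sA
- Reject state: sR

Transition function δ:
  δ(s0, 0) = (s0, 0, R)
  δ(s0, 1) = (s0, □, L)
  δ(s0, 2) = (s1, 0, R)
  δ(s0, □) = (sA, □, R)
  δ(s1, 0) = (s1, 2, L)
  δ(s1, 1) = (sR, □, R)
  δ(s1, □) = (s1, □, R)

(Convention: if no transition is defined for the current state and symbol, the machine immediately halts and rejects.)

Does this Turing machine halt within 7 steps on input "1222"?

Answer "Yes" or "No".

Execution trace:
Initial: [s0]1222
Step 1: δ(s0, 1) = (s0, □, L) → [s0]□□222
Step 2: δ(s0, □) = (sA, □, R) → □[sA]□222

The machine reaches the accept state sA and halts.
The machine halted after 2 steps (within the 7-step bound).

Answer: Yes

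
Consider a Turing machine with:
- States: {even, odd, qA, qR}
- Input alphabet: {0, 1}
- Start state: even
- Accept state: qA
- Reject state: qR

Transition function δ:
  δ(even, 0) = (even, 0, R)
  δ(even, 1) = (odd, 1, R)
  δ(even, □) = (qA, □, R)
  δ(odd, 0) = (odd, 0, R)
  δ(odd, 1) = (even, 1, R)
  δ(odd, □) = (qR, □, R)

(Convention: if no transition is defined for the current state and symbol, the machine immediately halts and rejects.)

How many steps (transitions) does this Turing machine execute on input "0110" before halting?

Execution trace:
Initial: [even]0110
Step 1: δ(even, 0) = (even, 0, R) → 0[even]110
Step 2: δ(even, 1) = (odd, 1, R) → 01[odd]10
Step 3: δ(odd, 1) = (even, 1, R) → 011[even]0
Step 4: δ(even, 0) = (even, 0, R) → 0110[even]□
Step 5: δ(even, □) = (qA, □, R) → 0110□[qA]□

The machine reaches the accept state qA and halts.

The machine executed 5 steps before halting.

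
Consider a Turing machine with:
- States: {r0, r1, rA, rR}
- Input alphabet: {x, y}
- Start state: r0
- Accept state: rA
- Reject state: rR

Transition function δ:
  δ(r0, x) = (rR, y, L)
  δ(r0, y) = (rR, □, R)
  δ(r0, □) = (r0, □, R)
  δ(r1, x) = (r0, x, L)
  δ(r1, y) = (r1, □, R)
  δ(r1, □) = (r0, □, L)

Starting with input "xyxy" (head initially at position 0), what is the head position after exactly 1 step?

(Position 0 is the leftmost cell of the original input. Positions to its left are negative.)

Execution trace (head position shown):
Step 0: [r0]xyxy  (head at position 0)
Step 1: move left → [rR]□yyxy  (head at position -1)

After 1 step, the head is at position -1.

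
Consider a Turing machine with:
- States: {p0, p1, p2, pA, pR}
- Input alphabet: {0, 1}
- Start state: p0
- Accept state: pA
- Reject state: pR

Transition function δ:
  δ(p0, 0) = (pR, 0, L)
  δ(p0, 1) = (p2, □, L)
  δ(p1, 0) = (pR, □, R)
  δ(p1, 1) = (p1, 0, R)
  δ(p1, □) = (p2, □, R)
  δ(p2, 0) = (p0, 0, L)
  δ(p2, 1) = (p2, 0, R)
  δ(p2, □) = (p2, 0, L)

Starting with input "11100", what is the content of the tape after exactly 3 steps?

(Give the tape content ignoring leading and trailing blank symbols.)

Execution trace:
Initial: [p0]11100
Step 1: δ(p0, 1) = (p2, □, L) → [p2]□□1100
Step 2: δ(p2, □) = (p2, 0, L) → [p2]□0□1100
Step 3: δ(p2, □) = (p2, 0, L) → [p2]□00□1100

After 3 steps, the tape (ignoring leading/trailing blanks) is: 00□1100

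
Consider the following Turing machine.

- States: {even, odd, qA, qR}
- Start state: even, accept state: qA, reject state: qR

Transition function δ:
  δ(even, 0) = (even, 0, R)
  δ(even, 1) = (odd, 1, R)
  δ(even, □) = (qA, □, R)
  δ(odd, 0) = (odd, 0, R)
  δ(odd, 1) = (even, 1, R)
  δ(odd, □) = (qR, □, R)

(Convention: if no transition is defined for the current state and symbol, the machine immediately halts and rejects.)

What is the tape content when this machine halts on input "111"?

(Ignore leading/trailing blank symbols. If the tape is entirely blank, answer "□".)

Execution trace:
Initial: [even]111
Step 1: δ(even, 1) = (odd, 1, R) → 1[odd]11
Step 2: δ(odd, 1) = (even, 1, R) → 11[even]1
Step 3: δ(even, 1) = (odd, 1, R) → 111[odd]□
Step 4: δ(odd, □) = (qR, □, R) → 111□[qR]□

The machine reaches the reject state qR and halts.

Final tape (ignoring leading/trailing blanks): 111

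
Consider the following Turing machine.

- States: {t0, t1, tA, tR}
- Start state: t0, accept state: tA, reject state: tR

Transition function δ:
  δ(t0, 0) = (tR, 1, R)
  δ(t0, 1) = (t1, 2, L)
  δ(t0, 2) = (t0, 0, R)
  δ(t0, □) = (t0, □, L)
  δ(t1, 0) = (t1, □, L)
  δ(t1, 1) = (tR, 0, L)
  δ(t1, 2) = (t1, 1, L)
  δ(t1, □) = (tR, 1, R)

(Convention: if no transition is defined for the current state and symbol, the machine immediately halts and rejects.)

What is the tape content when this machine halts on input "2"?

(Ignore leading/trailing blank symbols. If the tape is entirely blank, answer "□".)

Execution trace:
Initial: [t0]2
Step 1: δ(t0, 2) = (t0, 0, R) → 0[t0]□
Step 2: δ(t0, □) = (t0, □, L) → [t0]0□
Step 3: δ(t0, 0) = (tR, 1, R) → 1[tR]□

The machine reaches the reject state tR and halts.

Final tape (ignoring leading/trailing blanks): 1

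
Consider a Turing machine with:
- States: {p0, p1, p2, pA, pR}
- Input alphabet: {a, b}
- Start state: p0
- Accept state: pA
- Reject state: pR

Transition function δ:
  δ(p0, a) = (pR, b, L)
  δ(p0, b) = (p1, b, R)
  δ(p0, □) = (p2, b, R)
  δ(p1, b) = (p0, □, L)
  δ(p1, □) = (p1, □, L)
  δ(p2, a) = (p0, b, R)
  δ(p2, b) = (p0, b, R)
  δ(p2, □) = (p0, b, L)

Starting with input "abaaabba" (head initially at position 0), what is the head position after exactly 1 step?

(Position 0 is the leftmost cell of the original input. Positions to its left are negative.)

Execution trace (head position shown):
Step 0: [p0]abaaabba  (head at position 0)
Step 1: move left → [pR]□bbaaabba  (head at position -1)

After 1 step, the head is at position -1.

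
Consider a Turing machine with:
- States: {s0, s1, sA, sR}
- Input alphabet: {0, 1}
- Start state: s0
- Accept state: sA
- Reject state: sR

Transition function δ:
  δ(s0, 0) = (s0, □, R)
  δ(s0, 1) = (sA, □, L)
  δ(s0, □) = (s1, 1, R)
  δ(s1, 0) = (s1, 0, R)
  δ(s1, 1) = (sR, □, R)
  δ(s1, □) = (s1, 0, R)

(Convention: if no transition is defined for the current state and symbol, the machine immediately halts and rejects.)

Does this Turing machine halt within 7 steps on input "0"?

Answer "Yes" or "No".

Execution trace:
Initial: [s0]0
Step 1: δ(s0, 0) = (s0, □, R) → □[s0]□
Step 2: δ(s0, □) = (s1, 1, R) → □1[s1]□
Step 3: δ(s1, □) = (s1, 0, R) → □10[s1]□
Step 4: δ(s1, □) = (s1, 0, R) → □100[s1]□
Step 5: δ(s1, □) = (s1, 0, R) → □1000[s1]□
Step 6: δ(s1, □) = (s1, 0, R) → □10000[s1]□
Step 7: δ(s1, □) = (s1, 0, R) → □100000[s1]□

The machine has not reached a halting state after 7 steps.
The machine did not halt within the 7-step bound.

Answer: No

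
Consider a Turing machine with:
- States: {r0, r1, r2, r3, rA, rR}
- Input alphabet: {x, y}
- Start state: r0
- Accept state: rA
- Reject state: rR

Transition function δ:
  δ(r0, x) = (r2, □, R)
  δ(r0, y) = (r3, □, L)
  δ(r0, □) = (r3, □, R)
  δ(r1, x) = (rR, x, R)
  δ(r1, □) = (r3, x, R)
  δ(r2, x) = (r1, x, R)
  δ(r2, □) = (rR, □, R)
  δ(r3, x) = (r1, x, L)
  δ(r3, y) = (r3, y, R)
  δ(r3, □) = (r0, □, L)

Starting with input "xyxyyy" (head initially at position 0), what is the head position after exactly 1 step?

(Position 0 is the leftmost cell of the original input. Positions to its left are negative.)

Execution trace (head position shown):
Step 0: [r0]xyxyyy  (head at position 0)
Step 1: move right → □[r2]yxyyy  (head at position 1)

After 1 step, the head is at position 1.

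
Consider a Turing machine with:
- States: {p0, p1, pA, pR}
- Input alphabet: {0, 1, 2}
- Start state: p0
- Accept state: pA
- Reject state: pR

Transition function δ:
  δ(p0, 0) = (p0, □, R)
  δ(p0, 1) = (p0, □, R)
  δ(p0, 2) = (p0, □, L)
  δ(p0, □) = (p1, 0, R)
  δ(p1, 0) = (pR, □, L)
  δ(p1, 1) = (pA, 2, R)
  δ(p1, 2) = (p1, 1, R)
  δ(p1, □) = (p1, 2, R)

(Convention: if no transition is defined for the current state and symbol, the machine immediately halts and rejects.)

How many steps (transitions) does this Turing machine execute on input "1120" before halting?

Execution trace:
Initial: [p0]1120
Step 1: δ(p0, 1) = (p0, □, R) → □[p0]120
Step 2: δ(p0, 1) = (p0, □, R) → □□[p0]20
Step 3: δ(p0, 2) = (p0, □, L) → □[p0]□□0
Step 4: δ(p0, □) = (p1, 0, R) → □0[p1]□0
Step 5: δ(p1, □) = (p1, 2, R) → □02[p1]0
Step 6: δ(p1, 0) = (pR, □, L) → □0[pR]2□

The machine reaches the reject state pR and halts.

The machine executed 6 steps before halting.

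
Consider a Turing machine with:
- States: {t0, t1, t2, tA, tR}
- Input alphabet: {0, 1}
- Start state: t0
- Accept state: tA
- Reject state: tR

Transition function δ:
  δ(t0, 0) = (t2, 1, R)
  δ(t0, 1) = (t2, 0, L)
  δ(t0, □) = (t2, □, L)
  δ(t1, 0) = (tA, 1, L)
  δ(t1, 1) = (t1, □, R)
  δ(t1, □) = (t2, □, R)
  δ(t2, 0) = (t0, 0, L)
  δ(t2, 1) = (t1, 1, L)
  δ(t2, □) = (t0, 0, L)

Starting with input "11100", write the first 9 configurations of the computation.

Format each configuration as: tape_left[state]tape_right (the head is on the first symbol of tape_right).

Transitions applied:
Step 1: δ(t0, 1) = (t2, 0, L)
Step 2: δ(t2, □) = (t0, 0, L)
Step 3: δ(t0, □) = (t2, □, L)
Step 4: δ(t2, □) = (t0, 0, L)
Step 5: δ(t0, □) = (t2, □, L)
Step 6: δ(t2, □) = (t0, 0, L)
Step 7: δ(t0, □) = (t2, □, L)
Step 8: δ(t2, □) = (t0, 0, L)

The first 9 configurations are:
[t0]11100 ⊢ [t2]□01100 ⊢ [t0]□001100 ⊢ [t2]□□001100 ⊢ [t0]□0□001100 ⊢ [t2]□□0□001100 ⊢ [t0]□0□0□001100 ⊢ [t2]□□0□0□001100 ⊢ [t0]□0□0□0□001100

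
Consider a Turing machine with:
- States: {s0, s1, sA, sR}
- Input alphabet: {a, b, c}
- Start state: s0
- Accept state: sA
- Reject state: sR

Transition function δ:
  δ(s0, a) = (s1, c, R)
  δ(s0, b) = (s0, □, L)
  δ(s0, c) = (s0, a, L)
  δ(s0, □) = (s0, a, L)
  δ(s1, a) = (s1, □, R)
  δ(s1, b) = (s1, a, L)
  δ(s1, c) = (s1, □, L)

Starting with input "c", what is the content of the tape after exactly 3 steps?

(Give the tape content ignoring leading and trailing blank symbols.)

Execution trace:
Initial: [s0]c
Step 1: δ(s0, c) = (s0, a, L) → [s0]□a
Step 2: δ(s0, □) = (s0, a, L) → [s0]□aa
Step 3: δ(s0, □) = (s0, a, L) → [s0]□aaa

After 3 steps, the tape (ignoring leading/trailing blanks) is: aaa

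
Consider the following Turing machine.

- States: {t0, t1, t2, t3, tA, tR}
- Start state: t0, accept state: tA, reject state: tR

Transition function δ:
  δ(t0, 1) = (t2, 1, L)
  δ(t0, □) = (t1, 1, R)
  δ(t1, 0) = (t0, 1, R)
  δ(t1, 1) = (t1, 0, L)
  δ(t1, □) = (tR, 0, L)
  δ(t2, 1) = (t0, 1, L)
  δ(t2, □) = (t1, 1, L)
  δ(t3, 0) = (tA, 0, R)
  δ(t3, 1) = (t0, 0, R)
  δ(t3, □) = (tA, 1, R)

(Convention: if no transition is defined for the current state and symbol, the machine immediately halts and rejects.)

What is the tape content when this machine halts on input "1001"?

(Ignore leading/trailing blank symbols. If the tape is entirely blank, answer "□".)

Execution trace:
Initial: [t0]1001
Step 1: δ(t0, 1) = (t2, 1, L) → [t2]□1001
Step 2: δ(t2, □) = (t1, 1, L) → [t1]□11001
Step 3: δ(t1, □) = (tR, 0, L) → [tR]□011001

The machine reaches the reject state tR and halts.

Final tape (ignoring leading/trailing blanks): 011001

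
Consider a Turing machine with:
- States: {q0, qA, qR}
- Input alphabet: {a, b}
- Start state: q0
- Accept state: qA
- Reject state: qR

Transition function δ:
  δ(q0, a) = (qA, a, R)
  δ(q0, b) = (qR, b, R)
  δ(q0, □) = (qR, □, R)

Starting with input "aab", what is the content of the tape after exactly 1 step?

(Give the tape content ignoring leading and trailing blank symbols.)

Execution trace:
Initial: [q0]aab
Step 1: δ(q0, a) = (qA, a, R) → a[qA]ab

The machine reaches the accept state qA and halts.

After 1 step, the tape (ignoring leading/trailing blanks) is: aab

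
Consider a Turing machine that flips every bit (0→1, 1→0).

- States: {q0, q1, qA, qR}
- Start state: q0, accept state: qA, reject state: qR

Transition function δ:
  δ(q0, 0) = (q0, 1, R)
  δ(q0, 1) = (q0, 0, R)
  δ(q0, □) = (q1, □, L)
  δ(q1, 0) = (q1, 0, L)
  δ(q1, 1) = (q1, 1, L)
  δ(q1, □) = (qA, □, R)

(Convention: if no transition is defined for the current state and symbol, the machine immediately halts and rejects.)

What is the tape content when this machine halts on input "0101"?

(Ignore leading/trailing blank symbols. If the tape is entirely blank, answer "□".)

Execution trace:
Initial: [q0]0101
Step 1: δ(q0, 0) = (q0, 1, R) → 1[q0]101
Step 2: δ(q0, 1) = (q0, 0, R) → 10[q0]01
Step 3: δ(q0, 0) = (q0, 1, R) → 101[q0]1
Step 4: δ(q0, 1) = (q0, 0, R) → 1010[q0]□
Step 5: δ(q0, □) = (q1, □, L) → 101[q1]0□
Step 6: δ(q1, 0) = (q1, 0, L) → 10[q1]10□
Step 7: δ(q1, 1) = (q1, 1, L) → 1[q1]010□
Step 8: δ(q1, 0) = (q1, 0, L) → [q1]1010□
Step 9: δ(q1, 1) = (q1, 1, L) → [q1]□1010□
Step 10: δ(q1, □) = (qA, □, R) → □[qA]1010□

The machine reaches the accept state qA and halts.

Final tape (ignoring leading/trailing blanks): 1010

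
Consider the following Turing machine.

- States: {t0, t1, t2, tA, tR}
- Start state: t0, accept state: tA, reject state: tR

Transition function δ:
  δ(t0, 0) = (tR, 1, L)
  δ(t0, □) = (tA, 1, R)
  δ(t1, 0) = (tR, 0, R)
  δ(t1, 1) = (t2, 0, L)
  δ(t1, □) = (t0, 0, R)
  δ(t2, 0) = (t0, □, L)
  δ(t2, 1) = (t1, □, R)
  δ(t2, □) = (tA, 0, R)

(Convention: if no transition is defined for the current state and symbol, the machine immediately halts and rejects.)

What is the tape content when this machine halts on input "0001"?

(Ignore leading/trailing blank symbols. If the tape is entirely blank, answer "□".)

Execution trace:
Initial: [t0]0001
Step 1: δ(t0, 0) = (tR, 1, L) → [tR]□1001

The machine reaches the reject state tR and halts.

Final tape (ignoring leading/trailing blanks): 1001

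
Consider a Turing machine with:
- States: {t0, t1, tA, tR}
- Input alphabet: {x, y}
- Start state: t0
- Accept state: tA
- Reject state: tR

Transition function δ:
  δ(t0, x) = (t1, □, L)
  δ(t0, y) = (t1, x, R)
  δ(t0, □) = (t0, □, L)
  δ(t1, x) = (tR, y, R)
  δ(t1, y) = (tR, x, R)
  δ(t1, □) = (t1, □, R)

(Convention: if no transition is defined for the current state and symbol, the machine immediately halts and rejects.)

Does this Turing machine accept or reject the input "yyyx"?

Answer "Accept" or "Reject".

Execution trace:
Initial: [t0]yyyx
Step 1: δ(t0, y) = (t1, x, R) → x[t1]yyx
Step 2: δ(t1, y) = (tR, x, R) → xx[tR]yx

The machine reaches the reject state tR and halts.

Answer: Reject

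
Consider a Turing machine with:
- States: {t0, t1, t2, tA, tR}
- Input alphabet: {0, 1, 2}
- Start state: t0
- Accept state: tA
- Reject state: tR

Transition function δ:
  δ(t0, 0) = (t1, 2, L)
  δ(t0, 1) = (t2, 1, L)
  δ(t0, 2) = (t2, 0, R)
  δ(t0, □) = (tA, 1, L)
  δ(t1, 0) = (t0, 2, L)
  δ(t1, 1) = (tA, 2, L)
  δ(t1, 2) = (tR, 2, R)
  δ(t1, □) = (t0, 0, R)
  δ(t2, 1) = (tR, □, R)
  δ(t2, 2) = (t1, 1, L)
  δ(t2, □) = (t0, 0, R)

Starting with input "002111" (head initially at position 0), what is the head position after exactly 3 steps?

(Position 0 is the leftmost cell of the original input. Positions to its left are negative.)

Execution trace (head position shown):
Step 0: [t0]002111  (head at position 0)
Step 1: move left → [t1]□202111  (head at position -1)
Step 2: move right → 0[t0]202111  (head at position 0)
Step 3: move right → 00[t2]02111  (head at position 1)

After 3 steps, the head is at position 1.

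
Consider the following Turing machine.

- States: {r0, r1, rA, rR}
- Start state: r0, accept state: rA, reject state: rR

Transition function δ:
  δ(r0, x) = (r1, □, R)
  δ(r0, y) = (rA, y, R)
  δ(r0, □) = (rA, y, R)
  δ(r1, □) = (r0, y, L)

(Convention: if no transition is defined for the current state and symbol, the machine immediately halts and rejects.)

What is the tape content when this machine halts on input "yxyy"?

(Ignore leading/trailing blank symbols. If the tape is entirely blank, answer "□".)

Execution trace:
Initial: [r0]yxyy
Step 1: δ(r0, y) = (rA, y, R) → y[rA]xyy

The machine reaches the accept state rA and halts.

Final tape (ignoring leading/trailing blanks): yxyy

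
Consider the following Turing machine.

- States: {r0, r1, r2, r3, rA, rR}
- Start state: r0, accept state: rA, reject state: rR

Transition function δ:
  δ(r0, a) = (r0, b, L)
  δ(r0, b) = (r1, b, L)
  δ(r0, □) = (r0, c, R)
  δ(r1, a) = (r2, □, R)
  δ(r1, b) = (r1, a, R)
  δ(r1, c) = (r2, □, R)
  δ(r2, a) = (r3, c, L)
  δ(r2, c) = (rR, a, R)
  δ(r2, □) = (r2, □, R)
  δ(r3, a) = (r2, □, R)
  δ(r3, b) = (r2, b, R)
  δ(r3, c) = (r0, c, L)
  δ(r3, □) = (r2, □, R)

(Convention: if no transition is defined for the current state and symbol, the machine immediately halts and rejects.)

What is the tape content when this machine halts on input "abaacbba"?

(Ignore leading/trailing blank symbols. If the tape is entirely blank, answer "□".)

Execution trace:
Initial: [r0]abaacbba
Step 1: δ(r0, a) = (r0, b, L) → [r0]□bbaacbba
Step 2: δ(r0, □) = (r0, c, R) → c[r0]bbaacbba
Step 3: δ(r0, b) = (r1, b, L) → [r1]cbbaacbba
Step 4: δ(r1, c) = (r2, □, R) → □[r2]bbaacbba

No transition is defined for δ(r2, b). By convention the machine halts and rejects.

Final tape (ignoring leading/trailing blanks): bbaacbba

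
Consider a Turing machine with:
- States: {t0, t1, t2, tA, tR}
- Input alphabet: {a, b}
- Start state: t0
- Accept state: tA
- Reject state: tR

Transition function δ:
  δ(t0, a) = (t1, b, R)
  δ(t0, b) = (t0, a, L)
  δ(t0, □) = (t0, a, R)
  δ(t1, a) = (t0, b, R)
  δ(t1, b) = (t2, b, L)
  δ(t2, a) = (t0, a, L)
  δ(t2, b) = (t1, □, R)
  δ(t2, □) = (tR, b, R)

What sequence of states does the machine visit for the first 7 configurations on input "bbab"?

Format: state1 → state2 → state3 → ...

Execution trace:
Initial: [t0]bbab
Step 1: δ(t0, b) = (t0, a, L) → [t0]□abab
Step 2: δ(t0, □) = (t0, a, R) → a[t0]abab
Step 3: δ(t0, a) = (t1, b, R) → ab[t1]bab
Step 4: δ(t1, b) = (t2, b, L) → a[t2]bbab
Step 5: δ(t2, b) = (t1, □, R) → a□[t1]bab
Step 6: δ(t1, b) = (t2, b, L) → a[t2]□bab

State sequence: t0 → t0 → t0 → t1 → t2 → t1 → t2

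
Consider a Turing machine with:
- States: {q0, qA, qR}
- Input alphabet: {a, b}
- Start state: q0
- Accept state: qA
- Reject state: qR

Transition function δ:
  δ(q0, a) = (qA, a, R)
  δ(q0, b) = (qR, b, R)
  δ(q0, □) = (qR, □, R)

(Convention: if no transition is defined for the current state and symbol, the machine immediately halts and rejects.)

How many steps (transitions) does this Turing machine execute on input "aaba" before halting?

Execution trace:
Initial: [q0]aaba
Step 1: δ(q0, a) = (qA, a, R) → a[qA]aba

The machine reaches the accept state qA and halts.

The machine executed 1 step before halting.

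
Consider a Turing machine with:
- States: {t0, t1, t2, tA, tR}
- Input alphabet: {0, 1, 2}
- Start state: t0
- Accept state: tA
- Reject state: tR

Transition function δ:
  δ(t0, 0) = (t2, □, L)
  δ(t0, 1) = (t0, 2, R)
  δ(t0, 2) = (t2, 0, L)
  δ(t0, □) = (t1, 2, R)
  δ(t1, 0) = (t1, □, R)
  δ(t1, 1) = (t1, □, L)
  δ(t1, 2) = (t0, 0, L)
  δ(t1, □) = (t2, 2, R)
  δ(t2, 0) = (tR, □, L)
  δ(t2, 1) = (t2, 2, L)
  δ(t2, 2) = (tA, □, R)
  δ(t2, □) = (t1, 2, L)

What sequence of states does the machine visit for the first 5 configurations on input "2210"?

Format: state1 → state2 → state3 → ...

Execution trace:
Initial: [t0]2210
Step 1: δ(t0, 2) = (t2, 0, L) → [t2]□0210
Step 2: δ(t2, □) = (t1, 2, L) → [t1]□20210
Step 3: δ(t1, □) = (t2, 2, R) → 2[t2]20210
Step 4: δ(t2, 2) = (tA, □, R) → 2□[tA]0210

The machine reaches the accept state tA and halts.

State sequence: t0 → t2 → t1 → t2 → tA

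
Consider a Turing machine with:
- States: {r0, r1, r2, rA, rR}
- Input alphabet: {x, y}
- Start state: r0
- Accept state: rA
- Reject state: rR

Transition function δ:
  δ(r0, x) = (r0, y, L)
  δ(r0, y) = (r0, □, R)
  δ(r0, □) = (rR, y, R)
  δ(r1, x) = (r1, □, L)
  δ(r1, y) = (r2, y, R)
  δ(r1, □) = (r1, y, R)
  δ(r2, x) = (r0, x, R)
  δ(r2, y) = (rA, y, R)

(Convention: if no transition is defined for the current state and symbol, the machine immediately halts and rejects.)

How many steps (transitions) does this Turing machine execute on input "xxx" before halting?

Execution trace:
Initial: [r0]xxx
Step 1: δ(r0, x) = (r0, y, L) → [r0]□yxx
Step 2: δ(r0, □) = (rR, y, R) → y[rR]yxx

The machine reaches the reject state rR and halts.

The machine executed 2 steps before halting.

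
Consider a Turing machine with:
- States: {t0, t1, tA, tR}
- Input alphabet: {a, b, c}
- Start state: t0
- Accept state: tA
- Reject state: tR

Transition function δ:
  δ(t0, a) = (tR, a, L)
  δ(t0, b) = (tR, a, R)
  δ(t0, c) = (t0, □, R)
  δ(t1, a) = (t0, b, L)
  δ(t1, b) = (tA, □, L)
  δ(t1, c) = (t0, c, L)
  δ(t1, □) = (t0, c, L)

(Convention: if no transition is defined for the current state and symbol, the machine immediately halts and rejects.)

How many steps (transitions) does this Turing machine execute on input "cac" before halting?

Execution trace:
Initial: [t0]cac
Step 1: δ(t0, c) = (t0, □, R) → □[t0]ac
Step 2: δ(t0, a) = (tR, a, L) → [tR]□ac

The machine reaches the reject state tR and halts.

The machine executed 2 steps before halting.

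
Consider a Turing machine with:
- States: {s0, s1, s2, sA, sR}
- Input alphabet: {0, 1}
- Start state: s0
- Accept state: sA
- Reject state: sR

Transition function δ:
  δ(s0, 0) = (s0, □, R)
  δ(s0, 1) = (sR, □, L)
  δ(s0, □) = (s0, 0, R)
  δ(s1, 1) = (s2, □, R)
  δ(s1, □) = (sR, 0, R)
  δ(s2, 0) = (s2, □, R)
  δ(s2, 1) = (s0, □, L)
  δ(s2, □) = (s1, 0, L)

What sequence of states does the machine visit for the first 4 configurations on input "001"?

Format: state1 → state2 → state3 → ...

Execution trace:
Initial: [s0]001
Step 1: δ(s0, 0) = (s0, □, R) → □[s0]01
Step 2: δ(s0, 0) = (s0, □, R) → □□[s0]1
Step 3: δ(s0, 1) = (sR, □, L) → □[sR]□□

The machine reaches the reject state sR and halts.

State sequence: s0 → s0 → s0 → sR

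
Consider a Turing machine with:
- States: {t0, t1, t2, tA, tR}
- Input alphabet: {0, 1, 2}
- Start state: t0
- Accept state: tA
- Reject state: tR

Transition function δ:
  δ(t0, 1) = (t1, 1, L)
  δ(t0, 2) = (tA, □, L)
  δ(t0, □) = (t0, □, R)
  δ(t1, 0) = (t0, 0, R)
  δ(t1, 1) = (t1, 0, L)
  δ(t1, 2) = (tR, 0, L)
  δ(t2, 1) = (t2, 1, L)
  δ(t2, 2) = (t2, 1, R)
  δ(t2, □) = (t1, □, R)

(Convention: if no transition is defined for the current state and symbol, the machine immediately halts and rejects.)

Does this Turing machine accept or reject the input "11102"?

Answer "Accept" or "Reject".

Execution trace:
Initial: [t0]11102
Step 1: δ(t0, 1) = (t1, 1, L) → [t1]□11102

No transition is defined for δ(t1, □). By convention the machine halts and rejects.

Answer: Reject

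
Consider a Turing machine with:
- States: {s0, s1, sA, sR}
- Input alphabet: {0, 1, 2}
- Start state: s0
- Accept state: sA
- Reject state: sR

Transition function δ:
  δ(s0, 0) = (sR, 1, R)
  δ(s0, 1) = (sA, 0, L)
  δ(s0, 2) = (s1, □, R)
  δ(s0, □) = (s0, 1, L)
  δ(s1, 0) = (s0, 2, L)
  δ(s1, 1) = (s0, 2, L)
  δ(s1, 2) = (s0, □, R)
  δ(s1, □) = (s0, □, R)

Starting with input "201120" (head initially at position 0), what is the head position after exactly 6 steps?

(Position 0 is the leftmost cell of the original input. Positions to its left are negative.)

Execution trace (head position shown):
Step 0: [s0]201120  (head at position 0)
Step 1: move right → □[s1]01120  (head at position 1)
Step 2: move left → [s0]□21120  (head at position 0)
Step 3: move left → [s0]□121120  (head at position -1)
Step 4: move left → [s0]□1121120  (head at position -2)
Step 5: move left → [s0]□11121120  (head at position -3)
Step 6: move left → [s0]□111121120  (head at position -4)

After 6 steps, the head is at position -4.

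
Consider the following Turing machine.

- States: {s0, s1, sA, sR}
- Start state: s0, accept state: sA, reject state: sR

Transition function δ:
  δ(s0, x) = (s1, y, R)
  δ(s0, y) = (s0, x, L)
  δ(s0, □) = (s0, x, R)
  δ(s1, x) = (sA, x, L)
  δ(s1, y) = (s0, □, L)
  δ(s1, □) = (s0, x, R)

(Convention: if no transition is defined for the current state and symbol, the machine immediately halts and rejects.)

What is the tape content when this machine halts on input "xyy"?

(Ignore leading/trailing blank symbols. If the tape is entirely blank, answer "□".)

Execution trace:
Initial: [s0]xyy
Step 1: δ(s0, x) = (s1, y, R) → y[s1]yy
Step 2: δ(s1, y) = (s0, □, L) → [s0]y□y
Step 3: δ(s0, y) = (s0, x, L) → [s0]□x□y
Step 4: δ(s0, □) = (s0, x, R) → x[s0]x□y
Step 5: δ(s0, x) = (s1, y, R) → xy[s1]□y
Step 6: δ(s1, □) = (s0, x, R) → xyx[s0]y
Step 7: δ(s0, y) = (s0, x, L) → xy[s0]xx
Step 8: δ(s0, x) = (s1, y, R) → xyy[s1]x
Step 9: δ(s1, x) = (sA, x, L) → xy[sA]yx

The machine reaches the accept state sA and halts.

Final tape (ignoring leading/trailing blanks): xyyx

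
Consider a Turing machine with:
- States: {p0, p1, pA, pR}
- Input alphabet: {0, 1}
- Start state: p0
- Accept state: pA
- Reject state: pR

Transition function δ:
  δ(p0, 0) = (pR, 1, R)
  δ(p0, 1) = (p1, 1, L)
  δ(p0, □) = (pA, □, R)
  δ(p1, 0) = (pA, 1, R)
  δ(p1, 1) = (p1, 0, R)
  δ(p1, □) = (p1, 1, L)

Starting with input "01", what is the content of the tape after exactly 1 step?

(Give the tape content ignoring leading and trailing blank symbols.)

Execution trace:
Initial: [p0]01
Step 1: δ(p0, 0) = (pR, 1, R) → 1[pR]1

The machine reaches the reject state pR and halts.

After 1 step, the tape (ignoring leading/trailing blanks) is: 11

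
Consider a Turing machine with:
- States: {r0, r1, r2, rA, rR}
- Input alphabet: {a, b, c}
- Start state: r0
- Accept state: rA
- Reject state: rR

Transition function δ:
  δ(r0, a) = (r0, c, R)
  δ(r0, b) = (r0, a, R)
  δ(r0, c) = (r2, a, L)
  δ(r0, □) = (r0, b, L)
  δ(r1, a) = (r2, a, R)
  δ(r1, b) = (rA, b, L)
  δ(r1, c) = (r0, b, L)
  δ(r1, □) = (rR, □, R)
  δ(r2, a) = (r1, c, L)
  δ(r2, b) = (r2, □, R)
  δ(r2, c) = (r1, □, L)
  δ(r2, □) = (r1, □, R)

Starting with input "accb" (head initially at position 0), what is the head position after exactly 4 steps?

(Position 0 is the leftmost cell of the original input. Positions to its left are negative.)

Execution trace (head position shown):
Step 0: [r0]accb  (head at position 0)
Step 1: move right → c[r0]ccb  (head at position 1)
Step 2: move left → [r2]cacb  (head at position 0)
Step 3: move left → [r1]□□acb  (head at position -1)
Step 4: move right → □[rR]□acb  (head at position 0)

After 4 steps, the head is at position 0.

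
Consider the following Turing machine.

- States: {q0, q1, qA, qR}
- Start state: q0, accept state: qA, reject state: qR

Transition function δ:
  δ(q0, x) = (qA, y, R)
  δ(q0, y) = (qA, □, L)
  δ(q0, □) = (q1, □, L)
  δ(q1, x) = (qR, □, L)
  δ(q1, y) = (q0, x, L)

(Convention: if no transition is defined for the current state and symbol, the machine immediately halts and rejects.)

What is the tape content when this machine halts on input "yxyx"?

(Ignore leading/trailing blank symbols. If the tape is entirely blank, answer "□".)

Execution trace:
Initial: [q0]yxyx
Step 1: δ(q0, y) = (qA, □, L) → [qA]□□xyx

The machine reaches the accept state qA and halts.

Final tape (ignoring leading/trailing blanks): xyx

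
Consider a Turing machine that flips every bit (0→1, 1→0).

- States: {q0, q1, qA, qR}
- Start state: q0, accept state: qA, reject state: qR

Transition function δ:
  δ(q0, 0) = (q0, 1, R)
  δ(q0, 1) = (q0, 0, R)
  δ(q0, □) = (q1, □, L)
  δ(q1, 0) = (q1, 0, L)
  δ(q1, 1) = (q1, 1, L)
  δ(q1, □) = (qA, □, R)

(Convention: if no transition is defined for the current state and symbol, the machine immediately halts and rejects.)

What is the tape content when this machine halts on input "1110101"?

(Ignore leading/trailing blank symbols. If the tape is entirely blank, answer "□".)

Execution trace:
Initial: [q0]1110101
Step 1: δ(q0, 1) = (q0, 0, R) → 0[q0]110101
Step 2: δ(q0, 1) = (q0, 0, R) → 00[q0]10101
Step 3: δ(q0, 1) = (q0, 0, R) → 000[q0]0101
Step 4: δ(q0, 0) = (q0, 1, R) → 0001[q0]101
Step 5: δ(q0, 1) = (q0, 0, R) → 00010[q0]01
Step 6: δ(q0, 0) = (q0, 1, R) → 000101[q0]1
Step 7: δ(q0, 1) = (q0, 0, R) → 0001010[q0]□
Step 8: δ(q0, □) = (q1, □, L) → 000101[q1]0□
Step 9: δ(q1, 0) = (q1, 0, L) → 00010[q1]10□
Step 10: δ(q1, 1) = (q1, 1, L) → 0001[q1]010□
Step 11: δ(q1, 0) = (q1, 0, L) → 000[q1]1010□
Step 12: δ(q1, 1) = (q1, 1, L) → 00[q1]01010□
Step 13: δ(q1, 0) = (q1, 0, L) → 0[q1]001010□
Step 14: δ(q1, 0) = (q1, 0, L) → [q1]0001010□
Step 15: δ(q1, 0) = (q1, 0, L) → [q1]□0001010□
Step 16: δ(q1, □) = (qA, □, R) → □[qA]0001010□

The machine reaches the accept state qA and halts.

Final tape (ignoring leading/trailing blanks): 0001010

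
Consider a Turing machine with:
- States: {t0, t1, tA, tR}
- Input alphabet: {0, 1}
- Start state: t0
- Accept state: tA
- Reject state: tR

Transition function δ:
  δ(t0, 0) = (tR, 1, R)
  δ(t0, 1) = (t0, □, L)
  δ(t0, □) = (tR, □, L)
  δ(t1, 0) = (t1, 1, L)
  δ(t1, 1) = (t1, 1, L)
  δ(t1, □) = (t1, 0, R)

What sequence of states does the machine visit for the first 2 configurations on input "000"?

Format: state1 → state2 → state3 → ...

Execution trace:
Initial: [t0]000
Step 1: δ(t0, 0) = (tR, 1, R) → 1[tR]00

The machine reaches the reject state tR and halts.

State sequence: t0 → tR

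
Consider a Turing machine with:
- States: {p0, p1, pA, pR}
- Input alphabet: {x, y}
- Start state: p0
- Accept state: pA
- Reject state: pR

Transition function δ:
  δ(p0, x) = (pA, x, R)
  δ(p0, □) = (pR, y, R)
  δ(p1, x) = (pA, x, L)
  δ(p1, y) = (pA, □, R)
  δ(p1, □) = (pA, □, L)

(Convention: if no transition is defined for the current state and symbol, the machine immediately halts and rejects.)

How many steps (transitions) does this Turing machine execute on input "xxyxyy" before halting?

Execution trace:
Initial: [p0]xxyxyy
Step 1: δ(p0, x) = (pA, x, R) → x[pA]xyxyy

The machine reaches the accept state pA and halts.

The machine executed 1 step before halting.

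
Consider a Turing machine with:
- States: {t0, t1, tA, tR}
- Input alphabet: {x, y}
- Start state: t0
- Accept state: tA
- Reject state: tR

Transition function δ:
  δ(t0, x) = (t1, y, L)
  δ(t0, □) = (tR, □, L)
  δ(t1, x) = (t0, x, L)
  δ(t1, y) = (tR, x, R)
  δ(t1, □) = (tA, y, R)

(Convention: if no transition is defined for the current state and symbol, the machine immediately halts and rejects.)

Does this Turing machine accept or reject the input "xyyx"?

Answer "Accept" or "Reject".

Execution trace:
Initial: [t0]xyyx
Step 1: δ(t0, x) = (t1, y, L) → [t1]□yyyx
Step 2: δ(t1, □) = (tA, y, R) → y[tA]yyyx

The machine reaches the accept state tA and halts.

Answer: Accept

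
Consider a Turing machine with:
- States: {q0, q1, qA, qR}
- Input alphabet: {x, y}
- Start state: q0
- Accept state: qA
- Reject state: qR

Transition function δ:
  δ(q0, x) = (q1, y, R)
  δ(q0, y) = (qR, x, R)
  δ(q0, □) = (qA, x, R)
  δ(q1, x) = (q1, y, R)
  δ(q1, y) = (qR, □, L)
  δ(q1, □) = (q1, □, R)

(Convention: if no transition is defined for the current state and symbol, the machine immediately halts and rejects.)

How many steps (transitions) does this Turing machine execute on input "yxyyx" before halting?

Execution trace:
Initial: [q0]yxyyx
Step 1: δ(q0, y) = (qR, x, R) → x[qR]xyyx

The machine reaches the reject state qR and halts.

The machine executed 1 step before halting.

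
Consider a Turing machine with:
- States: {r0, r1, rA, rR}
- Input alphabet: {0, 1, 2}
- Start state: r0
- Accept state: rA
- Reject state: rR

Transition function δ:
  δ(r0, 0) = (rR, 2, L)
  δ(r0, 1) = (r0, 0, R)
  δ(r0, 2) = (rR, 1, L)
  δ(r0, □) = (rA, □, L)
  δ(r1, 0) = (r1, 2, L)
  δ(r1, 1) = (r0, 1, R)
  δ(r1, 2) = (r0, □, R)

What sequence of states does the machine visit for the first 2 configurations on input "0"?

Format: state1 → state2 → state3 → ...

Execution trace:
Initial: [r0]0
Step 1: δ(r0, 0) = (rR, 2, L) → [rR]□2

The machine reaches the reject state rR and halts.

State sequence: r0 → rR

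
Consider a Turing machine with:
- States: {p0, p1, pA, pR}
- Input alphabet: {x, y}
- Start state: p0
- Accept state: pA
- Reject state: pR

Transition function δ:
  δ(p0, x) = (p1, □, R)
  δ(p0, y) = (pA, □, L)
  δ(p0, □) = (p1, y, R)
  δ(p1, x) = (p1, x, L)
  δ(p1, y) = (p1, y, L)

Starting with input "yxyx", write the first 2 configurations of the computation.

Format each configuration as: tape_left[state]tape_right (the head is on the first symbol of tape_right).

Transitions applied:
Step 1: δ(p0, y) = (pA, □, L)

The first 2 configurations are:
[p0]yxyx ⊢ [pA]□□xyx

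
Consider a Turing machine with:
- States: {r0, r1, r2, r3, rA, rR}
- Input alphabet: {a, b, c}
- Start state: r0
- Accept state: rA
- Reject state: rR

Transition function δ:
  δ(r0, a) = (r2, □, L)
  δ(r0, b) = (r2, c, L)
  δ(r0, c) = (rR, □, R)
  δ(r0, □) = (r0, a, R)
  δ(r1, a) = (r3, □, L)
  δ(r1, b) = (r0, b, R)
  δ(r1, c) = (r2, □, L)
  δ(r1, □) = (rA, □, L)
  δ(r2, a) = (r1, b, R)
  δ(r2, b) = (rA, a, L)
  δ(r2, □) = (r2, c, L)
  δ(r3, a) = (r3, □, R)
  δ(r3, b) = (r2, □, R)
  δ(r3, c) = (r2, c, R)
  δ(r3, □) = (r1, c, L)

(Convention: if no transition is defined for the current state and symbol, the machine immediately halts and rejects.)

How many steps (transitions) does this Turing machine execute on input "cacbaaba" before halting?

Execution trace:
Initial: [r0]cacbaaba
Step 1: δ(r0, c) = (rR, □, R) → □[rR]acbaaba

The machine reaches the reject state rR and halts.

The machine executed 1 step before halting.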